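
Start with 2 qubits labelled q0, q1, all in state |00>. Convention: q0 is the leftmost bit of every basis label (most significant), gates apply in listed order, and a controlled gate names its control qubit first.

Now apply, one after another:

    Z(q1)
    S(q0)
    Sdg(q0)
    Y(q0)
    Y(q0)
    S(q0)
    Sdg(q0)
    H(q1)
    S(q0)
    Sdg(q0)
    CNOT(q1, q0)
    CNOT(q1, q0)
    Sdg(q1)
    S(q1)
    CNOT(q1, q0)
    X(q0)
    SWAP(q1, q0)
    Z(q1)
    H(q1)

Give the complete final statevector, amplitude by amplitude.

After the circuit, the state carries amplitude -1/2 on |00>, 1/2 on |01>, 1/2 on |10>, 1/2 on |11>. Key observation: gates 2-7 undo each other exactly, leaving only the rest of the circuit to track.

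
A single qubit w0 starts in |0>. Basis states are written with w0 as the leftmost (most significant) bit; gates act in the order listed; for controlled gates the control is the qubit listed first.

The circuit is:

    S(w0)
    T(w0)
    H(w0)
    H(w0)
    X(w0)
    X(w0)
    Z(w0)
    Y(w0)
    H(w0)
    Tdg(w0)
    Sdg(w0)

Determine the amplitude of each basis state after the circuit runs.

The resulting statevector has amplitude sqrt(2)*I/2 on |0>, sqrt(2)*exp(3*I*pi/4)/2 on |1>.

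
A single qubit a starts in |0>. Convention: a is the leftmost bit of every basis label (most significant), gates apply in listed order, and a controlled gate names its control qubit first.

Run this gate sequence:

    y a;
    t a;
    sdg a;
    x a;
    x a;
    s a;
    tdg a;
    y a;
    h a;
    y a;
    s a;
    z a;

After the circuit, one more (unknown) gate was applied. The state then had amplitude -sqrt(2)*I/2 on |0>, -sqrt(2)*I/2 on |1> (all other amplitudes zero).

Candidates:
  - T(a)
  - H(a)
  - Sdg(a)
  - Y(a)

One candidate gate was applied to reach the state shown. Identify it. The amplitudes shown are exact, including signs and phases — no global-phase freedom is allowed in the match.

The applied gate was Sdg(a).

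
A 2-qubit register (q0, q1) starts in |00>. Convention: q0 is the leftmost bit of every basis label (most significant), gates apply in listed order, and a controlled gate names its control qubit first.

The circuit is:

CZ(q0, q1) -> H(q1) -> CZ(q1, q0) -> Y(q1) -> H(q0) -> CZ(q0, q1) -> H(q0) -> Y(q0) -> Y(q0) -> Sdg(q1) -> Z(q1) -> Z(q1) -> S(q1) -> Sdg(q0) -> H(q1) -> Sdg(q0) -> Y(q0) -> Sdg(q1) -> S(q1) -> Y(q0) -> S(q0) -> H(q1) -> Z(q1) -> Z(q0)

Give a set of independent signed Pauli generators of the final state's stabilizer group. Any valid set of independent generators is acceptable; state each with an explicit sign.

The final state is stabilized by the group generated by +XY, +ZZ; other independent generating sets are equally valid. Key observation: steps 15-22 multiply out to the identity, so the circuit reduces to the remaining gates.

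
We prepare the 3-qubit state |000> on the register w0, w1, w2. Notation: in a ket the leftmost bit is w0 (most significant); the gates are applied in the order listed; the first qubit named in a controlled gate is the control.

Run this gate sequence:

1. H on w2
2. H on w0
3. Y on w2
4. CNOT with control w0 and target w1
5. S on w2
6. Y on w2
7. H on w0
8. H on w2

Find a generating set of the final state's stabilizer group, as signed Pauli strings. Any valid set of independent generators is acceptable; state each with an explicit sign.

The final state is stabilized by the group generated by +XZI, +ZXI, +IIY; other independent generating sets are equally valid.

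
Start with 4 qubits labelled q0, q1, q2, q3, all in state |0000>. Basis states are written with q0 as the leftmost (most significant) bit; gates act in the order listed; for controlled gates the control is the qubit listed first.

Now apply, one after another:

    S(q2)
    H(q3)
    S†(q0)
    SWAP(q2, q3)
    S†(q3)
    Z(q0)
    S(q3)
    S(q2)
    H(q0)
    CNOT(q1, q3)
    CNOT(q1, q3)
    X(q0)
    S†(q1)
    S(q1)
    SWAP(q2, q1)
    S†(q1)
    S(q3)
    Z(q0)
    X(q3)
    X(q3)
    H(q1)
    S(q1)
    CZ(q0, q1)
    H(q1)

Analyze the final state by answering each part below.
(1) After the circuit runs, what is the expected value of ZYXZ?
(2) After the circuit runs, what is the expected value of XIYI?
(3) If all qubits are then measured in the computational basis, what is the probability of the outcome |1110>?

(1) The observable ZYXZ averages to 0.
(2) The expectation value of XIYI is 0.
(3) The probability of measuring |1110> is 0.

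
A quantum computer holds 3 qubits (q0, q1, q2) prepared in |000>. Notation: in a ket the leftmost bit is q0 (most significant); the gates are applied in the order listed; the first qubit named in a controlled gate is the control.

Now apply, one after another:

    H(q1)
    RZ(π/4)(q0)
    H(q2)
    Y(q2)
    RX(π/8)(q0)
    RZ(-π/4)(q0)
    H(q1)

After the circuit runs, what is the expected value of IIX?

The expectation value of IIX is -1.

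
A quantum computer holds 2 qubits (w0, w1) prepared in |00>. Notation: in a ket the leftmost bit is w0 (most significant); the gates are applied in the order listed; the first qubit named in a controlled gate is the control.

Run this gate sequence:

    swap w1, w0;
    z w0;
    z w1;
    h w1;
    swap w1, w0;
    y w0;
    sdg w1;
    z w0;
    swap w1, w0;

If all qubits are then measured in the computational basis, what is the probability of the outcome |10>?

A full measurement returns |10> with probability 0.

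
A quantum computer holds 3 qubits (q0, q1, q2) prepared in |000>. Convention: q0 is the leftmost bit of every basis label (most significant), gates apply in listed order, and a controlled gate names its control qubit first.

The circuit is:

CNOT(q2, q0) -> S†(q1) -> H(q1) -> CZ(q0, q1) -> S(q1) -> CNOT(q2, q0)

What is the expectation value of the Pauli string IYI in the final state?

The observable IYI averages to 1.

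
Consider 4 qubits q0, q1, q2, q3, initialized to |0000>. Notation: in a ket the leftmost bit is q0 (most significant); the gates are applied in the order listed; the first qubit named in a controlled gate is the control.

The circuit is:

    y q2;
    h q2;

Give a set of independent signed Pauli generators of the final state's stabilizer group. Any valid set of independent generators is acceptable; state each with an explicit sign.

The stabilizer group can be generated by -IIXI, +ZIII, +IZII, +IIIZ, among other valid generating sets.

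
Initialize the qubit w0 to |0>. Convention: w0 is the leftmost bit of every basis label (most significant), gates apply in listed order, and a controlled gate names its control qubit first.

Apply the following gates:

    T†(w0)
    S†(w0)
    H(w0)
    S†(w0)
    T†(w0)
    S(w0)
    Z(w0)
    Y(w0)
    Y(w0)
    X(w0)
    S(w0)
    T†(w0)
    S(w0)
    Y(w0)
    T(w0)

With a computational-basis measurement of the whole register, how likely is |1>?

Outcome |1> occurs with probability 1/2.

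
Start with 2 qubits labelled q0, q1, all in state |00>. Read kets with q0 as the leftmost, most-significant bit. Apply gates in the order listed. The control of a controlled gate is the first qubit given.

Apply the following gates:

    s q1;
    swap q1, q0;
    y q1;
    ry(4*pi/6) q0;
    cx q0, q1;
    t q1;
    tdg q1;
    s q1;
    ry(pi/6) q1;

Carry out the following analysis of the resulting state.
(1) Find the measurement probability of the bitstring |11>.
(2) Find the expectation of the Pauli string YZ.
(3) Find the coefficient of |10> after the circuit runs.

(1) A full measurement returns |11> with probability 3/8 - 3*sqrt(3)/16.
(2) The expectation value of YZ is sqrt(3)/4.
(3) |10> carries amplitude I*(sqrt(6) + 3*sqrt(2))/8 in the final state.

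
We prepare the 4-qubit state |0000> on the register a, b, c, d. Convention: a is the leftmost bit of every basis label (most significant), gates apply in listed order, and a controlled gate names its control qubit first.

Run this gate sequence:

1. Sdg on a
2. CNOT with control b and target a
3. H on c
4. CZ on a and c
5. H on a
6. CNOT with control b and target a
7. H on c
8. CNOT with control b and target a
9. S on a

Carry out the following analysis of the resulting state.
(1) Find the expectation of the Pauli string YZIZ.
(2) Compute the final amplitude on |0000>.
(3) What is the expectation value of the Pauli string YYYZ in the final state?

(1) The observable YZIZ averages to 1.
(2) The final state's coefficient on |0000> equals sqrt(2)/2.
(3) The expectation value of YYYZ is 0.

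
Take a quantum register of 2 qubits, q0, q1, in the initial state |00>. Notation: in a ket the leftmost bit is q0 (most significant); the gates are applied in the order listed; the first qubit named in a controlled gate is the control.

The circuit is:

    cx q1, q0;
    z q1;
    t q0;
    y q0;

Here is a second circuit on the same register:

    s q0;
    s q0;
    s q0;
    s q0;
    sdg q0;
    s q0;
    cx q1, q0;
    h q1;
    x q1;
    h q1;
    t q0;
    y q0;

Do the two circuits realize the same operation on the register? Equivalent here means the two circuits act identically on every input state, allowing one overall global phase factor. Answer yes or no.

Yes — the two circuits implement the same unitary up to a global phase.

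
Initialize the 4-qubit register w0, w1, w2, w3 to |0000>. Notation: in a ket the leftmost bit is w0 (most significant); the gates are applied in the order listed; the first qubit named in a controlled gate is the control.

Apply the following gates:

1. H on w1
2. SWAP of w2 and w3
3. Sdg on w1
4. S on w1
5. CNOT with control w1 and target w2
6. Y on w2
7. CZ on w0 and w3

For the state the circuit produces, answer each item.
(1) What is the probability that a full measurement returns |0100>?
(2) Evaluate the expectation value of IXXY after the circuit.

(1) The probability of measuring |0100> is 1/2.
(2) The observable IXXY averages to 0.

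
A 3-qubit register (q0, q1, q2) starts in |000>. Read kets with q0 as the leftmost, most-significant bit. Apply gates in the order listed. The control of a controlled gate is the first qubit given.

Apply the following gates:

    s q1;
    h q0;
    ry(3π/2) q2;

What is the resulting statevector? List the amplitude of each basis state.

After the circuit, the state carries amplitude -1/2 on |000>, 1/2 on |001>, 0 on |010>, 0 on |011>, -1/2 on |100>, 1/2 on |101>, 0 on |110>, 0 on |111>.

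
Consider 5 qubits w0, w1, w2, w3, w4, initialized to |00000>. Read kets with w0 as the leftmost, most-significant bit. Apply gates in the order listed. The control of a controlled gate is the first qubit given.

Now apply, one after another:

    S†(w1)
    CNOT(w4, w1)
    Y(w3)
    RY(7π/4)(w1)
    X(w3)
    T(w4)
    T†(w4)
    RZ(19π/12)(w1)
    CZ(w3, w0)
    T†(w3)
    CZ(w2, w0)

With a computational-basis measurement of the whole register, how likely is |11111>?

The probability of measuring |11111> is 0.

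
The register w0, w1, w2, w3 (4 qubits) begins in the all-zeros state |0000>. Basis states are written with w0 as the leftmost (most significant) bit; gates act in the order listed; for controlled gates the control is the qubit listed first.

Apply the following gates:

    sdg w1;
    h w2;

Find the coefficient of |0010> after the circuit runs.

The amplitude on |0010> is sqrt(2)/2.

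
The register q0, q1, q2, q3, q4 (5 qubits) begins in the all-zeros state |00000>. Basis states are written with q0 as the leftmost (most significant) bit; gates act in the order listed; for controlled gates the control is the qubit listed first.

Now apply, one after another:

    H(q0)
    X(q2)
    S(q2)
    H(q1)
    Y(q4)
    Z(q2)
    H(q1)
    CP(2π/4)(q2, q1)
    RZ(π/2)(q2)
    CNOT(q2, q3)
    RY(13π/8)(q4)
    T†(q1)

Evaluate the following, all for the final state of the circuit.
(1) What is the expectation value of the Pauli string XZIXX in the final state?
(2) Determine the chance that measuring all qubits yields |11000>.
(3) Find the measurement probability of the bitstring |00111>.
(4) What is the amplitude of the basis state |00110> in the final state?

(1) The expectation value of XZIXX is 0.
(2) A full measurement returns |11000> with probability 0.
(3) Outcome |00111> occurs with probability sqrt(2 - sqrt(2))/8 + 1/4.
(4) The final state's coefficient on |00110> equals -sqrt(2)*exp(I*pi/4)*sin(3*pi/16)/2.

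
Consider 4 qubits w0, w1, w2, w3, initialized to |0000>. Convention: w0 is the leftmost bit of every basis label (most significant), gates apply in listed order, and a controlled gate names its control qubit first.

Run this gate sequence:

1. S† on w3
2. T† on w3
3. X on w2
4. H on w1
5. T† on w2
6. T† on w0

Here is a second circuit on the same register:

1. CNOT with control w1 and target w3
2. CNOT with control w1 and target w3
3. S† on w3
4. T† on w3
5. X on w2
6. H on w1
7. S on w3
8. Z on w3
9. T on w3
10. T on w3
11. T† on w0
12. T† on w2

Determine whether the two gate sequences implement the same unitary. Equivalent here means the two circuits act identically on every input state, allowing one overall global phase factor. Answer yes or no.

Yes — the two circuits implement the same unitary up to a global phase.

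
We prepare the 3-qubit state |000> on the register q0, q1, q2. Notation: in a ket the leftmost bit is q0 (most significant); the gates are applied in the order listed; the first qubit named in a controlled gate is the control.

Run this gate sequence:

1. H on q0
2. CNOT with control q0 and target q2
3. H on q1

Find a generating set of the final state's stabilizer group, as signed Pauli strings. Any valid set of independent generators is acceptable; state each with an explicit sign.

The final state is stabilized by the group generated by +XIX, +IXI, +ZIZ; other independent generating sets are equally valid.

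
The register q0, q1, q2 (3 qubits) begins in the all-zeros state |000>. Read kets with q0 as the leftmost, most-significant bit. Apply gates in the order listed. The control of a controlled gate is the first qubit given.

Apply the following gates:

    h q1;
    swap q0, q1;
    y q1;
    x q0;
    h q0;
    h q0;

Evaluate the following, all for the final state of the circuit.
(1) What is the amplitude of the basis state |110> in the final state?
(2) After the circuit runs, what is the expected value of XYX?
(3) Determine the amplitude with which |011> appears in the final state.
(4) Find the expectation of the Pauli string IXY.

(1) The amplitude on |110> is sqrt(2)*I/2. Key observation: the block from step 5 through step 6 cancels to the identity and can be dropped.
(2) The expectation value of XYX is 0.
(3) |011> carries amplitude 0 in the final state.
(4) In the final state, IXY has expectation 0.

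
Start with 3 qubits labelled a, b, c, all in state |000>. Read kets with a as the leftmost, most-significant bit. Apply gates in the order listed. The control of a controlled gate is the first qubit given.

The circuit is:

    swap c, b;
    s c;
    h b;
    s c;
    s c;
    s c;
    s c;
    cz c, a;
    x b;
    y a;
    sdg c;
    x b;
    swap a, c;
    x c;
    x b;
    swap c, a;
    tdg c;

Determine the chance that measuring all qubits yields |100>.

The probability of measuring |100> is 0. Key observation: gates 4-7 undo each other exactly, leaving only the rest of the circuit to track.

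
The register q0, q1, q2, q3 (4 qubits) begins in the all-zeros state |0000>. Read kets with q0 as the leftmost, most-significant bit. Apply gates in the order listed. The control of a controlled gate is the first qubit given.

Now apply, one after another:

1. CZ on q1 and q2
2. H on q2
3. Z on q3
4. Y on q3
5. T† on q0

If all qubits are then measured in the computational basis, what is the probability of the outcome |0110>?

Outcome |0110> occurs with probability 0.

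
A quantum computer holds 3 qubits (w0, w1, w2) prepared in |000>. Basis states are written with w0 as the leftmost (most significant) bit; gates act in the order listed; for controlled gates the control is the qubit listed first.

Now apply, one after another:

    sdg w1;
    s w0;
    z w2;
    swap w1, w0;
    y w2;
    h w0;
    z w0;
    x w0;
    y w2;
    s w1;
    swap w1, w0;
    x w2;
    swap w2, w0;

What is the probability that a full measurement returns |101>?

Outcome |101> occurs with probability 0.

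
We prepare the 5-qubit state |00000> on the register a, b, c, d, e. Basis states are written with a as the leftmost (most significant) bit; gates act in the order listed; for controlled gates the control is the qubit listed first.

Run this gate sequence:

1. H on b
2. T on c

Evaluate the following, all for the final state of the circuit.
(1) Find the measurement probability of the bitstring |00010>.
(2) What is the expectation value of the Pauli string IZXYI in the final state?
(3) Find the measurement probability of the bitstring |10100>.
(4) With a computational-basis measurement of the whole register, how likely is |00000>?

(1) The probability of measuring |00010> is 0.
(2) The observable IZXYI averages to 0.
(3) Outcome |10100> occurs with probability 0.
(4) A full measurement returns |00000> with probability 1/2.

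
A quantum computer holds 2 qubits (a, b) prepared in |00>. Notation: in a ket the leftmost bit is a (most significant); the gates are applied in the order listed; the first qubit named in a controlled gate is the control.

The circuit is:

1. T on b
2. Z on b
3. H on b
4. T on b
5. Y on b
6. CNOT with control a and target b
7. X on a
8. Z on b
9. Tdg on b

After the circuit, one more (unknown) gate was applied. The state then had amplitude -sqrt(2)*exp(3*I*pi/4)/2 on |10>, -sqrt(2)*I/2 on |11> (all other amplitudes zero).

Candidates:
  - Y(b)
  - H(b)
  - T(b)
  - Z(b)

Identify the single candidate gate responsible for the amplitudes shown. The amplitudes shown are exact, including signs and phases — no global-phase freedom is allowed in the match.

The applied gate was T(b).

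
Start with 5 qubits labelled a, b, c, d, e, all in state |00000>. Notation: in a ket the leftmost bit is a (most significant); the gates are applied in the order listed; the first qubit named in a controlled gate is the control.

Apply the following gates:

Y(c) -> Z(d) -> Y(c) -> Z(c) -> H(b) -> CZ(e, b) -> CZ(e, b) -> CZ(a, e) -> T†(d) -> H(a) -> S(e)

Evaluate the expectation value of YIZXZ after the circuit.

The expectation value of YIZXZ is 0. Key observation: the block from step 6 through step 7 cancels to the identity and can be dropped.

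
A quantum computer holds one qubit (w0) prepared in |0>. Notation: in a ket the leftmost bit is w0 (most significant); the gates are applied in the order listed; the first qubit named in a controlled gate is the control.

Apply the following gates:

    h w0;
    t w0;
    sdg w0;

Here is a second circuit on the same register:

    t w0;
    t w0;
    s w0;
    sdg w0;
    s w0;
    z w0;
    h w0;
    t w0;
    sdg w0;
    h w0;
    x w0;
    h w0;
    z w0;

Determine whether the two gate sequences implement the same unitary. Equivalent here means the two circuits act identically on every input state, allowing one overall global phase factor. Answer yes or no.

Yes: on every input state the two circuits agree up to one overall phase factor.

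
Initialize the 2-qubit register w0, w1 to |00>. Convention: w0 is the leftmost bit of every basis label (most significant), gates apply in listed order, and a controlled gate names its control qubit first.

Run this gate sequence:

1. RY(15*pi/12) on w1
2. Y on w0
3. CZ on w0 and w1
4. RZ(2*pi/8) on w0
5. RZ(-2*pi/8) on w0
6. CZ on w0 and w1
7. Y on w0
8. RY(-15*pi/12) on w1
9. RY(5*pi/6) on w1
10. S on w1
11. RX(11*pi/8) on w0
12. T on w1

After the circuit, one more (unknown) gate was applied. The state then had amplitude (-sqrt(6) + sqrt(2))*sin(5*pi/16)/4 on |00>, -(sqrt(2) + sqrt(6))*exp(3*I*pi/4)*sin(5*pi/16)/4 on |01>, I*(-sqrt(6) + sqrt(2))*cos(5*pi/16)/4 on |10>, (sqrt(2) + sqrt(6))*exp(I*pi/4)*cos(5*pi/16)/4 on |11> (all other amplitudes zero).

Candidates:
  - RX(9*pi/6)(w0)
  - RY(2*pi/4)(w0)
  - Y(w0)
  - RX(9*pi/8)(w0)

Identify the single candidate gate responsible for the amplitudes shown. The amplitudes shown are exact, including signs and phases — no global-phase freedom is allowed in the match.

The applied gate was Y(w0). Key observation: the block from step 1 through step 8 cancels to the identity and can be dropped.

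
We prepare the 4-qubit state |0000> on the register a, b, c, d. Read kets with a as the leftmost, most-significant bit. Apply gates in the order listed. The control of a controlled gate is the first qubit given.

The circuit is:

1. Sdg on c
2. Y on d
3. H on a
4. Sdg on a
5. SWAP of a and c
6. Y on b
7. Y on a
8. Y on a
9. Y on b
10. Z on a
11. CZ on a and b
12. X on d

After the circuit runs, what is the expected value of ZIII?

The observable ZIII averages to 1. Key observation: steps 6-9 multiply out to the identity, so the circuit reduces to the remaining gates.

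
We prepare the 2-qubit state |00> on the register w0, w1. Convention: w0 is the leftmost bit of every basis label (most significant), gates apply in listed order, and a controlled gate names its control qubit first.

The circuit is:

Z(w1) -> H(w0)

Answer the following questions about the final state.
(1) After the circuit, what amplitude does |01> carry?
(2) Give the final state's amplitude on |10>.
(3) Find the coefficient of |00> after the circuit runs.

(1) The amplitude on |01> is 0.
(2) The amplitude on |10> is sqrt(2)/2.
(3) The amplitude on |00> is sqrt(2)/2.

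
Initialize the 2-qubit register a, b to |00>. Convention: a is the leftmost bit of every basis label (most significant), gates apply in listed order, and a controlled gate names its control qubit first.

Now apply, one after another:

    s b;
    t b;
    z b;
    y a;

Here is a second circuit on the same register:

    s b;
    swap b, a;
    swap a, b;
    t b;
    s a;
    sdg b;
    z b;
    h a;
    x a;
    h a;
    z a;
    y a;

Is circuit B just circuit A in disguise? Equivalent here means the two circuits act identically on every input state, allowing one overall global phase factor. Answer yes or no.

No — the two circuits implement different unitaries, even allowing a global phase.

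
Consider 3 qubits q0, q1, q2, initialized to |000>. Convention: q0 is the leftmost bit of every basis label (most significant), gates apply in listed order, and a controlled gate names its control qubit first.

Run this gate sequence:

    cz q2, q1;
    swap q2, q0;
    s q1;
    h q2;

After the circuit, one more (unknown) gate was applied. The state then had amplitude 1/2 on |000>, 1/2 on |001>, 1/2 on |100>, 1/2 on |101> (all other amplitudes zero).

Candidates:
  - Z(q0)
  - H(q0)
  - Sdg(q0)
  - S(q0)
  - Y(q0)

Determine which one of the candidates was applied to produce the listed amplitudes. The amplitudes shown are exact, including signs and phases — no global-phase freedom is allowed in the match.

It was H(q0) that produced the state shown.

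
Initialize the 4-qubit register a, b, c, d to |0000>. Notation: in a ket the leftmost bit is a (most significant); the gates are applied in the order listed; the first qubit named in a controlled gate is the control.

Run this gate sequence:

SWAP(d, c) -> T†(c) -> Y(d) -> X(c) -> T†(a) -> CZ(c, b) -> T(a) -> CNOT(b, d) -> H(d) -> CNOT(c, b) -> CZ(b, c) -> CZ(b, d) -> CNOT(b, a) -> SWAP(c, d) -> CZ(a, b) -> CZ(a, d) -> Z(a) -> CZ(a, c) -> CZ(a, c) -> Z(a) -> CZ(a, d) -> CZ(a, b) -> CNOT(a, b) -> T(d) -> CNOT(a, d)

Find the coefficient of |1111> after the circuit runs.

The amplitude on |1111> is 0. Key observation: steps 15-22 multiply out to the identity, so the circuit reduces to the remaining gates.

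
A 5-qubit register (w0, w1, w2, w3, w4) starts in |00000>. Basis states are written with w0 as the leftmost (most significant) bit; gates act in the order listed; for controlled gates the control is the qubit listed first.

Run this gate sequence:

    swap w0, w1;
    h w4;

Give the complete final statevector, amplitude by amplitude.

After the circuit, the state carries amplitude sqrt(2)/2 on |00000>, sqrt(2)/2 on |00001>, and 0 on every other basis state.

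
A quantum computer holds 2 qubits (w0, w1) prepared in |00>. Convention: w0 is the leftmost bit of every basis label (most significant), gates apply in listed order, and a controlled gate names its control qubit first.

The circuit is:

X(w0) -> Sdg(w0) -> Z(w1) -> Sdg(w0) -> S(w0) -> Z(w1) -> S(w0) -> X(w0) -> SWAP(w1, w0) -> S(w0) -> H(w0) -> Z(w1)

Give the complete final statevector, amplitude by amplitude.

After the circuit, the state carries amplitude sqrt(2)/2 on |00>, 0 on |01>, sqrt(2)/2 on |10>, 0 on |11>.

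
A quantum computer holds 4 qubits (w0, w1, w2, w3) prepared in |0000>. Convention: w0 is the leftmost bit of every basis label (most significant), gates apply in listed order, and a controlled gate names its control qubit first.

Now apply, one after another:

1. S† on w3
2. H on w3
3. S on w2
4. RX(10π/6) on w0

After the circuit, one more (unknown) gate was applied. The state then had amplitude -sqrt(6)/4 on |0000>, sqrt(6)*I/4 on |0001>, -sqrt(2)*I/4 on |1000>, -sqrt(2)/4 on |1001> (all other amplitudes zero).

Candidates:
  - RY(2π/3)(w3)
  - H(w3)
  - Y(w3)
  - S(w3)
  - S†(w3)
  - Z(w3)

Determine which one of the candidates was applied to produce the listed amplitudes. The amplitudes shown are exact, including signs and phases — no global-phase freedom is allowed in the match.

The applied gate was S†(w3).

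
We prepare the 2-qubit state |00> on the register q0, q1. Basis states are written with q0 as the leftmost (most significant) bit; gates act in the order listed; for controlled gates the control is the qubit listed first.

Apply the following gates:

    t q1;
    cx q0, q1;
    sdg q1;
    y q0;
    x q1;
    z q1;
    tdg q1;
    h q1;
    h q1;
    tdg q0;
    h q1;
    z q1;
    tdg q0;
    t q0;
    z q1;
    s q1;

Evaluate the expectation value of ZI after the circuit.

In the final state, ZI has expectation -1. Key observation: steps 12-15 multiply out to the identity, so the circuit reduces to the remaining gates.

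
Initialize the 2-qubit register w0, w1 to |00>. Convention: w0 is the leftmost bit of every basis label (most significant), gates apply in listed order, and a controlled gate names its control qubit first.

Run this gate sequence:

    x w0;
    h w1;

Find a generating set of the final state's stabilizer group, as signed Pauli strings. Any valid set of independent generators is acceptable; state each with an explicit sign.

The final state is stabilized by the group generated by +IX, -ZI; other independent generating sets are equally valid.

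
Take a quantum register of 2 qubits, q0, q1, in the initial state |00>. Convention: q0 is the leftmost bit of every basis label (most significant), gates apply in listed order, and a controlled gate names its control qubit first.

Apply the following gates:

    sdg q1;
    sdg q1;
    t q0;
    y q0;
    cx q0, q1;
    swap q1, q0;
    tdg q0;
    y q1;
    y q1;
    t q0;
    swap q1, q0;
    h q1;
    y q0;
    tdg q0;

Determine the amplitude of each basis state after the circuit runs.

The final amplitudes are sqrt(2)/2 on |00>, -sqrt(2)/2 on |01>, 0 on |10>, 0 on |11>. Key observation: the block from step 6 through step 11 cancels to the identity and can be dropped.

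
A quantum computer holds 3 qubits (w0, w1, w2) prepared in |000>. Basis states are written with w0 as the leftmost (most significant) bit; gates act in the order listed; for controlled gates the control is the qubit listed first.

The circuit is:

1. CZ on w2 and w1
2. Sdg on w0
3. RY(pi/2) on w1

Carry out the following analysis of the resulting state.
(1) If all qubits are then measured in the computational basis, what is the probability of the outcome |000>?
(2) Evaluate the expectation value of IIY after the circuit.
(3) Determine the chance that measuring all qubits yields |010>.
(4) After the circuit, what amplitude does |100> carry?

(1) Outcome |000> occurs with probability 1/2.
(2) The observable IIY averages to 0.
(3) A full measurement returns |010> with probability 1/2.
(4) |100> carries amplitude 0 in the final state.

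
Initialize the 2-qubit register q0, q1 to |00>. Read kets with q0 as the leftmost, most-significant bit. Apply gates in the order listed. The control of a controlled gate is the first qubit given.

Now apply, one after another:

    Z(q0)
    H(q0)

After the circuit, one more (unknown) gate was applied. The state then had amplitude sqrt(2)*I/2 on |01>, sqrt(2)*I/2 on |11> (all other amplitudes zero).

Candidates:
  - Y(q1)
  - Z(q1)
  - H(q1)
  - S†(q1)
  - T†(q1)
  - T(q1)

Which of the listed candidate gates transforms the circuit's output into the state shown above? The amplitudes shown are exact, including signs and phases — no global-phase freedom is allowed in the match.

The unique candidate consistent with the amplitudes is Y(q1).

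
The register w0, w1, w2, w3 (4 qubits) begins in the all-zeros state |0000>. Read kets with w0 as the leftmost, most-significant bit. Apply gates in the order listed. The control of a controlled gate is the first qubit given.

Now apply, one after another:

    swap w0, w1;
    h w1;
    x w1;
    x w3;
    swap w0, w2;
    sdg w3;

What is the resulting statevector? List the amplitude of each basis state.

The resulting statevector has amplitude -sqrt(2)*I/2 on |0001>, -sqrt(2)*I/2 on |0101>, and 0 on every other basis state.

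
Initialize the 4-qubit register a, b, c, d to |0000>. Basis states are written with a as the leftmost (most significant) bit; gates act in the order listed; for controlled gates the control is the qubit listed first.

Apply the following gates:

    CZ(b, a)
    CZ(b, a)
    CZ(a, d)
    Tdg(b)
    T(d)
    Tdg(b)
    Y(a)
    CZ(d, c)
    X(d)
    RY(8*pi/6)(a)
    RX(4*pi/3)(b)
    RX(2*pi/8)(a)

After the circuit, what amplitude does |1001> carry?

The final state's coefficient on |1001> equals sqrt(6 - 3*sqrt(2))/8 + I*sqrt(sqrt(2) + 2)/8. Key observation: gates 1-2 undo each other exactly, leaving only the rest of the circuit to track.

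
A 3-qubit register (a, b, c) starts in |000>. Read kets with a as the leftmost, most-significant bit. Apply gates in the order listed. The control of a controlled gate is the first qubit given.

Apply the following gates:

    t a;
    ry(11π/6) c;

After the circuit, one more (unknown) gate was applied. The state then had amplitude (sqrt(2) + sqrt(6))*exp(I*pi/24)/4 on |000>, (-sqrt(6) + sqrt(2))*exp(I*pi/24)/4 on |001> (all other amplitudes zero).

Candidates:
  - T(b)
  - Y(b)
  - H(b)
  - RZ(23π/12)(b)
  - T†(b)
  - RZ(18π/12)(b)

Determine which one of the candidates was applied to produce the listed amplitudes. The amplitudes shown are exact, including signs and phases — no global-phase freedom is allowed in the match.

It was RZ(23π/12)(b) that produced the state shown.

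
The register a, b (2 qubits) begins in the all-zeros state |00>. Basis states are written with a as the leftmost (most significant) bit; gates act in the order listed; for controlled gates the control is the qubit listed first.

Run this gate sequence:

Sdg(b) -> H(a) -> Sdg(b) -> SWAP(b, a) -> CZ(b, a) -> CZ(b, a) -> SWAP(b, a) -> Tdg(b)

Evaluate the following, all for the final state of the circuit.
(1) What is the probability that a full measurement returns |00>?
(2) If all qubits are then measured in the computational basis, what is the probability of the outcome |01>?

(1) Outcome |00> occurs with probability 1/2. Key observation: steps 4-7 multiply out to the identity, so the circuit reduces to the remaining gates.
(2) The probability of measuring |01> is 0.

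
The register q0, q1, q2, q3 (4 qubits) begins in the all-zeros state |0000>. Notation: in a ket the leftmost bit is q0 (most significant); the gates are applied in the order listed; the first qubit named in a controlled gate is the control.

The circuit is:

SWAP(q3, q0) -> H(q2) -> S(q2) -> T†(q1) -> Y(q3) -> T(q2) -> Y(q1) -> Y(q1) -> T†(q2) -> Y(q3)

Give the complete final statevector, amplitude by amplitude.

After the circuit, the state carries amplitude sqrt(2)/2 on |0000>, sqrt(2)*I/2 on |0010>, and 0 on every other basis state.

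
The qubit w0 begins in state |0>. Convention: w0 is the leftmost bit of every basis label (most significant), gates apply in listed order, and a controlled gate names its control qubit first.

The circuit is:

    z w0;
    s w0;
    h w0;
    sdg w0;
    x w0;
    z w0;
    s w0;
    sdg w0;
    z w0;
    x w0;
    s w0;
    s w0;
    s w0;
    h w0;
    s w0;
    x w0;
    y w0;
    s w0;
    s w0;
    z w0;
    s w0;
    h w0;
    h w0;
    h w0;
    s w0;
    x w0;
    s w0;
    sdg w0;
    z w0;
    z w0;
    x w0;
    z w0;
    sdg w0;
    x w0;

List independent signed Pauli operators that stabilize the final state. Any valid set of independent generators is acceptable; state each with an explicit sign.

One valid set of independent stabilizer generators is +X (any independent generating set of the same group is equally correct). Key observation: steps 4-11 multiply out to the identity, so the circuit reduces to the remaining gates.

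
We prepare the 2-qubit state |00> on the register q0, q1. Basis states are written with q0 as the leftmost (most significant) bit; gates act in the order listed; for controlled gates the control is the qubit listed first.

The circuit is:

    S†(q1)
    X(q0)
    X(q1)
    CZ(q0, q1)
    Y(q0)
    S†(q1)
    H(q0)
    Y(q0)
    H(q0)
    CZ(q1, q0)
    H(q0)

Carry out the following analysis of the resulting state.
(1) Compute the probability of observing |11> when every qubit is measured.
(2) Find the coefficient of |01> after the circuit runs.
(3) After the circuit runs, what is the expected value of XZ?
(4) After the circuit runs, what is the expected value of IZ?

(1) Outcome |11> occurs with probability 1/2.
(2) |01> carries amplitude sqrt(2)*I/2 in the final state.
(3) The expectation value of XZ is 1.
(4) The expectation value of IZ is -1.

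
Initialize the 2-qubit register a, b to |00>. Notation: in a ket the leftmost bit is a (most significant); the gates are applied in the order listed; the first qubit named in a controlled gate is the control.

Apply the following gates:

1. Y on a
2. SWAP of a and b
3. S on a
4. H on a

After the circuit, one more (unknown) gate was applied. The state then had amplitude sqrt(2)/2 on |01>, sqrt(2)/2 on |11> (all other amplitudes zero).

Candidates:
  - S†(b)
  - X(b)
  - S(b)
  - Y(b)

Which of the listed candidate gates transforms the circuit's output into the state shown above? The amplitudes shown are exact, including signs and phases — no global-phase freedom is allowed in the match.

It was S†(b) that produced the state shown.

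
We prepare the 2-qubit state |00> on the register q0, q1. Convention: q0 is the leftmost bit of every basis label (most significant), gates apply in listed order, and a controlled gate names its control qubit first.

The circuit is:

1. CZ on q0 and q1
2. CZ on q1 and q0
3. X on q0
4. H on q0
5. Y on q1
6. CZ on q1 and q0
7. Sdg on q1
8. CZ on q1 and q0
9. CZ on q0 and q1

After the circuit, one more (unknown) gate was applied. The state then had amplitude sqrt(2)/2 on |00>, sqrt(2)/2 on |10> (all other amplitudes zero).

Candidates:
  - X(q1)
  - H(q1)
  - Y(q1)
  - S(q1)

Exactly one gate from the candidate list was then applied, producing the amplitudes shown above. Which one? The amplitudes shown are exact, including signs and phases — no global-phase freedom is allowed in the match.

The applied gate was X(q1).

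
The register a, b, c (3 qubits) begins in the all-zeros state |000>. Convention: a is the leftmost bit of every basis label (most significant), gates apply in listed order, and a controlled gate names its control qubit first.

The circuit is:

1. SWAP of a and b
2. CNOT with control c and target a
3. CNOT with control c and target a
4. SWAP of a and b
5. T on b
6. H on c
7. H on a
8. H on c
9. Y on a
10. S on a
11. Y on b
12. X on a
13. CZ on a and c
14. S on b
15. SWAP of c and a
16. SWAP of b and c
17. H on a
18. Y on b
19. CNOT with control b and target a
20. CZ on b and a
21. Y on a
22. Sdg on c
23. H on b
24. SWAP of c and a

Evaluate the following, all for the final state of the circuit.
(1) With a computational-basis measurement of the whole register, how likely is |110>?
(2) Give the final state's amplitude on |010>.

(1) Outcome |110> occurs with probability 1/4. Key observation: gates 1-4 undo each other exactly, leaving only the rest of the circuit to track.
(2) The amplitude on |010> is 0.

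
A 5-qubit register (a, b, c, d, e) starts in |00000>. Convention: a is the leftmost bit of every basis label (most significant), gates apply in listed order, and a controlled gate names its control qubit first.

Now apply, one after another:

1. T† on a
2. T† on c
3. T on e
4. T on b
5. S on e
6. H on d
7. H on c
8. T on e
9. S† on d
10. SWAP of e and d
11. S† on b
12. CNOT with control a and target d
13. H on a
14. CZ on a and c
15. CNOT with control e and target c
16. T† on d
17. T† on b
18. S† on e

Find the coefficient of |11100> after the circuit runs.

The amplitude on |11100> is 0.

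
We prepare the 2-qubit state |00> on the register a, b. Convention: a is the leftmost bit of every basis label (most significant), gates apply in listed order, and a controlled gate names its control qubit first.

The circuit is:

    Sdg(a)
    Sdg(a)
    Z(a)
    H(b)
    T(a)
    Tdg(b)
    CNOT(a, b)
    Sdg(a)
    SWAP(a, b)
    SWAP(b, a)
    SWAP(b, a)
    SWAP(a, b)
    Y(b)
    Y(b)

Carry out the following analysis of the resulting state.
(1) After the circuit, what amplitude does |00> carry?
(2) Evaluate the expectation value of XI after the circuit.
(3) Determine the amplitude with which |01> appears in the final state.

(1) The amplitude on |00> is sqrt(2)/2. Key observation: steps 9-12 multiply out to the identity, so the circuit reduces to the remaining gates.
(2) The observable XI averages to 0.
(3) |01> carries amplitude -sqrt(2)*exp(3*I*pi/4)/2 in the final state.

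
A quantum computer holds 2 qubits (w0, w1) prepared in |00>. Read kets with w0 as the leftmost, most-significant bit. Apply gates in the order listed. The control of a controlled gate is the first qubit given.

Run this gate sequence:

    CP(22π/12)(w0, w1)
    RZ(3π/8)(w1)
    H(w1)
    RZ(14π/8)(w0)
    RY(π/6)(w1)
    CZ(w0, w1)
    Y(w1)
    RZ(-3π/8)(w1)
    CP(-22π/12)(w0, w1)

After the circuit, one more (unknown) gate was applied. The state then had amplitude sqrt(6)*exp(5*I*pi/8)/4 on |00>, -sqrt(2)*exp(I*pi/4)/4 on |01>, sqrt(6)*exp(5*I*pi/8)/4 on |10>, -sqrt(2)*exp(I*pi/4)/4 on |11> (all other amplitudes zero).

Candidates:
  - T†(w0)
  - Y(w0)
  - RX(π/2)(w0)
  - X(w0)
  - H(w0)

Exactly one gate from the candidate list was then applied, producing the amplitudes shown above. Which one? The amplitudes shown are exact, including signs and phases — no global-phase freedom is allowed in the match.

The unique candidate consistent with the amplitudes is H(w0).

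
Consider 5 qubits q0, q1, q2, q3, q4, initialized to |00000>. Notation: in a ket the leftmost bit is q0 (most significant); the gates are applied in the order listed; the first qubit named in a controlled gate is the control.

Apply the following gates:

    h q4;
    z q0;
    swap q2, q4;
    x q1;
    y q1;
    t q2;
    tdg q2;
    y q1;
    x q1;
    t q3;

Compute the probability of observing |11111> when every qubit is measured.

Outcome |11111> occurs with probability 0.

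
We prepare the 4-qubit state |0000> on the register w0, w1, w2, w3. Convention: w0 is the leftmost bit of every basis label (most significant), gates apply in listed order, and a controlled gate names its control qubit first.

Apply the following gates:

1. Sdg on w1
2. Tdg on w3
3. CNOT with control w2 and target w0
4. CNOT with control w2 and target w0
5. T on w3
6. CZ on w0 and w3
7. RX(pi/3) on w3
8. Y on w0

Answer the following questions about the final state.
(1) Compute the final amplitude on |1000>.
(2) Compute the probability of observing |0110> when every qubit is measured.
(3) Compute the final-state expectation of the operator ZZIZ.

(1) |1000> carries amplitude sqrt(3)*I/2 in the final state. Key observation: steps 2-5 multiply out to the identity, so the circuit reduces to the remaining gates.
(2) The probability of measuring |0110> is 0.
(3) In the final state, ZZIZ has expectation -1/2.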